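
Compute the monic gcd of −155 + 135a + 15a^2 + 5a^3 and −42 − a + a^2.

1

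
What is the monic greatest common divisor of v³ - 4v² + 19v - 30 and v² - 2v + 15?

Euclidean algorithm in ℚ[v]:
  v³ - 4v² + 19v - 30 = (v - 2)(v² - 2v + 15) + (0)
The last nonzero remainder v² - 2v + 15 is already monic.

v² - 2v + 15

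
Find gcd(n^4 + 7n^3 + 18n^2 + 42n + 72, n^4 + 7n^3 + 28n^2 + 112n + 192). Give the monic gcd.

n^2 + 7n + 12

Euclidean algorithm in ℚ[n]:
  n^4 + 7n^3 + 18n^2 + 42n + 72 = (n^4 + 7n^3 + 28n^2 + 112n + 192) + (-10n^2 - 70n - 120)
  n^4 + 7n^3 + 28n^2 + 112n + 192 = (-(1/10)n^2 - 8/5)(-10n^2 - 70n - 120) + (0)
Last nonzero remainder: -10n^2 - 70n - 120. Dividing through by -10 gives the monic gcd n^2 + 7n + 12.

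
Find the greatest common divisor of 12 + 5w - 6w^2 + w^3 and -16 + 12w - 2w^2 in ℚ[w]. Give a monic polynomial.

Euclidean algorithm in ℚ[w]:
  w^3 - 6w^2 + 5w + 12 = (-(1/2)w)(-2w^2 + 12w - 16) + (-3w + 12)
  -2w^2 + 12w - 16 = ((2/3)w - 4/3)(-3w + 12) + (0)
Last nonzero remainder: -3w + 12. Dividing through by -3 gives the monic gcd w - 4.

-4 + w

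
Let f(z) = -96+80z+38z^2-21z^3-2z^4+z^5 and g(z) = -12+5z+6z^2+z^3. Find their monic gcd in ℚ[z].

Repeated division with remainder:
  z^5-2z^4-21z^3+38z^2+80z-96 = (z^2-8z+22)(z^3+6z^2+5z-12) + (-42z^2-126z+168)
  z^3+6z^2+5z-12 = (-(1/42)z-1/14)(-42z^2-126z+168) + (0)
Last nonzero remainder: -42z^2-126z+168. Dividing through by -42 gives the monic gcd z^2+3z-4.

-4+3z+z^2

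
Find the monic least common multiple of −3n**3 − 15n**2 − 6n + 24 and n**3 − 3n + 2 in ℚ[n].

By polynomial division,
  −3n**3 − 15n**2 − 6n + 24 = (−3)(n**3 − 3n + 2) + (−15n**2 − 15n + 30)
  n**3 − 3n + 2 = (−(1/15)n + 1/15)(−15n**2 − 15n + 30) + (0)
Last nonzero remainder: −15n**2 − 15n + 30. Dividing through by −15 gives the monic gcd n**2 + n − 2.
Then lcm(f, g) = f·g / gcd(f, g); expanding and making the result monic gives the answer.

n**4 + 4n**3 − 3n**2 − 10n + 8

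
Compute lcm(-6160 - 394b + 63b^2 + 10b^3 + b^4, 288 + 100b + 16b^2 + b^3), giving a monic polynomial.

-221760 - 63464b - 7044b^2 + 470b^3 + 179b^4 + 18b^5 + b^6

Euclidean algorithm in ℚ[b]:
  b^4 + 10b^3 + 63b^2 - 394b - 6160 = (b - 6)(b^3 + 16b^2 + 100b + 288) + (59b^2 - 82b - 4432)
  b^3 + 16b^2 + 100b + 288 = ((1/59)b + 1026/3481)(59b^2 - 82b - 4432) + ((693720/3481)b + 5549760/3481)
  59b^2 - 82b - 4432 = ((205379/693720)b - 964237/346860)((693720/3481)b + 5549760/3481) + (0)
Last nonzero remainder: (693720/3481)b + 5549760/3481. Dividing through by 693720/3481 gives the monic gcd b + 8.
Then lcm(f, g) = f·g / gcd(f, g); expanding and making the result monic gives the answer.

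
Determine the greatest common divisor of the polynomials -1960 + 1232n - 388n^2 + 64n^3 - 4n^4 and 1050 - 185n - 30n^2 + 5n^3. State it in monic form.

35 - 12n + n^2

Repeated division with remainder:
  -4n^4 + 64n^3 - 388n^2 + 1232n - 1960 = (-(4/5)n + 8)(5n^3 - 30n^2 - 185n + 1050) + (-296n^2 + 3552n - 10360)
  5n^3 - 30n^2 - 185n + 1050 = (-(5/296)n - 15/148)(-296n^2 + 3552n - 10360) + (0)
Last nonzero remainder: -296n^2 + 3552n - 10360. Dividing through by -296 gives the monic gcd n^2 - 12n + 35.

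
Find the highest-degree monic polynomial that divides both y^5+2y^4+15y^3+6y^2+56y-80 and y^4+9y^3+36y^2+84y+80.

y^2+3y+10

Apply the Euclidean algorithm:
  y^5+2y^4+15y^3+6y^2+56y-80 = (y-7)(y^4+9y^3+36y^2+84y+80) + (42y^3+174y^2+564y+480)
  y^4+9y^3+36y^2+84y+80 = ((1/42)y+17/147)(42y^3+174y^2+564y+480) + ((120/49)y^2+(360/49)y+1200/49)
  42y^3+174y^2+564y+480 = ((343/20)y+98/5)((120/49)y^2+(360/49)y+1200/49) + (0)
Last nonzero remainder: (120/49)y^2+(360/49)y+1200/49. Dividing through by 120/49 gives the monic gcd y^2+3y+10.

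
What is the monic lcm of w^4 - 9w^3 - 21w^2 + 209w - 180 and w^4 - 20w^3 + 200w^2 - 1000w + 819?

w^6 - 19w^5 + 160w^4 - 400w^3 - 4181w^2 + 20819w - 16380

Apply the Euclidean algorithm:
  w^4 - 9w^3 - 21w^2 + 209w - 180 = (w^4 - 20w^3 + 200w^2 - 1000w + 819) + (11w^3 - 221w^2 + 1209w - 999)
  w^4 - 20w^3 + 200w^2 - 1000w + 819 = ((1/11)w + 1/121)(11w^3 - 221w^2 + 1209w - 999) + ((11122/121)w^2 - (111220/121)w + 100098/121)
  11w^3 - 221w^2 + 1209w - 999 = ((1331/11122)w - 13431/11122)((11122/121)w^2 - (111220/121)w + 100098/121) + (0)
Last nonzero remainder: (11122/121)w^2 - (111220/121)w + 100098/121. Dividing through by 11122/121 gives the monic gcd w^2 - 10w + 9.
Then lcm(f, g) = f·g / gcd(f, g); expanding and making the result monic gives the answer.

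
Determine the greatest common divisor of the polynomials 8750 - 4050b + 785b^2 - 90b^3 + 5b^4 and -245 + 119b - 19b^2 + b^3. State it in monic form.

Euclidean algorithm in ℚ[b]:
  5b^4 - 90b^3 + 785b^2 - 4050b + 8750 = (5b + 5)(b^3 - 19b^2 + 119b - 245) + (285b^2 - 3420b + 9975)
  b^3 - 19b^2 + 119b - 245 = ((1/285)b - 7/285)(285b^2 - 3420b + 9975) + (0)
Last nonzero remainder: 285b^2 - 3420b + 9975. Dividing through by 285 gives the monic gcd b^2 - 12b + 35.

35 - 12b + b^2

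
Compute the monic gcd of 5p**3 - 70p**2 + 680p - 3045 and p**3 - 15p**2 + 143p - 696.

By polynomial division,
  5p**3 - 70p**2 + 680p - 3045 = (5)(p**3 - 15p**2 + 143p - 696) + (5p**2 - 35p + 435)
  p**3 - 15p**2 + 143p - 696 = ((1/5)p - 8/5)(5p**2 - 35p + 435) + (0)
Last nonzero remainder: 5p**2 - 35p + 435. Dividing through by 5 gives the monic gcd p**2 - 7p + 87.

p**2 - 7p + 87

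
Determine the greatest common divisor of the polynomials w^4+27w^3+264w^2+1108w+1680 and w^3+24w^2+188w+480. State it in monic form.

w^2+16w+60

Apply the Euclidean algorithm:
  w^4+27w^3+264w^2+1108w+1680 = (w+3)(w^3+24w^2+188w+480) + (4w^2+64w+240)
  w^3+24w^2+188w+480 = ((1/4)w+2)(4w^2+64w+240) + (0)
Last nonzero remainder: 4w^2+64w+240. Dividing through by 4 gives the monic gcd w^2+16w+60.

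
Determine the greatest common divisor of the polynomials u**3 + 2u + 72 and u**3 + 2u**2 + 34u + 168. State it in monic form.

Apply the Euclidean algorithm:
  u**3 + 2u + 72 = (u**3 + 2u**2 + 34u + 168) + (-2u**2 - 32u - 96)
  u**3 + 2u**2 + 34u + 168 = (-(1/2)u + 7)(-2u**2 - 32u - 96) + (210u + 840)
  -2u**2 - 32u - 96 = (-(1/105)u - 4/35)(210u + 840) + (0)
Last nonzero remainder: 210u + 840. Dividing through by 210 gives the monic gcd u + 4.

u + 4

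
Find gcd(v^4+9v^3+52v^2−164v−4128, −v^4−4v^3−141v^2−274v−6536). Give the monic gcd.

v^2+7v+86

Apply the Euclidean algorithm:
  v^4+9v^3+52v^2−164v−4128 = (−1)(−v^4−4v^3−141v^2−274v−6536) + (5v^3−89v^2−438v−10664)
  −v^4−4v^3−141v^2−274v−6536 = (−(1/5)v−109/25)(5v^3−89v^2−438v−10664) + (−(15416/25)v^2−(107912/25)v−1325776/25)
  5v^3−89v^2−438v−10664 = (−(125/15416)v+775/3854)(−(15416/25)v^2−(107912/25)v−1325776/25) + (0)
Last nonzero remainder: −(15416/25)v^2−(107912/25)v−1325776/25. Dividing through by −15416/25 gives the monic gcd v^2+7v+86.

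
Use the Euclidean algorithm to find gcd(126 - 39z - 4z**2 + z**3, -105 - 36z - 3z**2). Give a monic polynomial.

1

Euclidean algorithm in ℚ[z]:
  z**3 - 4z**2 - 39z + 126 = (-(1/3)z + 16/3)(-3z**2 - 36z - 105) + (118z + 686)
  -3z**2 - 36z - 105 = (-(3/118)z - 1095/6962)(118z + 686) + (10080/3481)
  118z + 686 = ((205379/5040)z + 170569/720)(10080/3481) + (0)
The last nonzero remainder is the constant 10080/3481, so the polynomials are coprime and gcd = 1.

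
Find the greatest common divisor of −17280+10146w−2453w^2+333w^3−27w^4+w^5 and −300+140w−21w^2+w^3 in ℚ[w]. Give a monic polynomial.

30−11w+w^2

By polynomial division,
  w^5−27w^4+333w^3−2453w^2+10146w−17280 = (w^2−6w+67)(w^3−21w^2+140w−300) + (94w^2−1034w+2820)
  w^3−21w^2+140w−300 = ((1/94)w−5/47)(94w^2−1034w+2820) + (0)
Last nonzero remainder: 94w^2−1034w+2820. Dividing through by 94 gives the monic gcd w^2−11w+30.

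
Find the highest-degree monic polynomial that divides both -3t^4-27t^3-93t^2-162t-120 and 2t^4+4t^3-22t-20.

Repeated division with remainder:
  -3t^4-27t^3-93t^2-162t-120 = (-3/2)(2t^4+4t^3-22t-20) + (-21t^3-93t^2-195t-150)
  2t^4+4t^3-22t-20 = (-(2/21)t+34/147)(-21t^3-93t^2-195t-150) + ((144/49)t^2+(432/49)t+720/49)
  -21t^3-93t^2-195t-150 = (-(343/48)t-245/24)((144/49)t^2+(432/49)t+720/49) + (0)
Last nonzero remainder: (144/49)t^2+(432/49)t+720/49. Dividing through by 144/49 gives the monic gcd t^2+3t+5.

t^2+3t+5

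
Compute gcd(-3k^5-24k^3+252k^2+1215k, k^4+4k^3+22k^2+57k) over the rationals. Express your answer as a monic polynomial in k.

Euclidean algorithm in ℚ[k]:
  -3k^5-24k^3+252k^2+1215k = (-3k+12)(k^4+4k^3+22k^2+57k) + (-6k^3+159k^2+531k)
  k^4+4k^3+22k^2+57k = (-(1/6)k-61/12)(-6k^3+159k^2+531k) + ((3675/4)k^2+(11025/4)k)
  -6k^3+159k^2+531k = (-(8/1225)k+236/1225)((3675/4)k^2+(11025/4)k) + (0)
Last nonzero remainder: (3675/4)k^2+(11025/4)k. Dividing through by 3675/4 gives the monic gcd k^2+3k.

k^2+3k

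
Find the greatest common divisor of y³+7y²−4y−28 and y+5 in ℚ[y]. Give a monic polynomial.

1

Repeated division with remainder:
  y³+7y²−4y−28 = (y²+2y−14)(y+5) + (42)
  y+5 = ((1/42)y+5/42)(42) + (0)
The last nonzero remainder is the constant 42, so the polynomials are coprime and gcd = 1.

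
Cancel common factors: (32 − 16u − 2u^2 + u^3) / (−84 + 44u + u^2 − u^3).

By polynomial division,
  u^3 − 2u^2 − 16u + 32 = (−1)(−u^3 + u^2 + 44u − 84) + (−u^2 + 28u − 52)
  −u^3 + u^2 + 44u − 84 = (u + 27)(−u^2 + 28u − 52) + (−660u + 1320)
  −u^2 + 28u − 52 = ((1/660)u − 13/330)(−660u + 1320) + (0)
Last nonzero remainder: −660u + 1320. Dividing through by −660 gives the monic gcd u − 2.
Cancel u − 2 from numerator and denominator to get the reduced form.

(16 − u^2)/(−42 + u + u^2)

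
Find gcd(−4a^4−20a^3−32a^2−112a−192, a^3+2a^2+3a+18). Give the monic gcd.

a^2−a+6

Repeated division with remainder:
  −4a^4−20a^3−32a^2−112a−192 = (−4a−12)(a^3+2a^2+3a+18) + (4a^2−4a+24)
  a^3+2a^2+3a+18 = ((1/4)a+3/4)(4a^2−4a+24) + (0)
Last nonzero remainder: 4a^2−4a+24. Dividing through by 4 gives the monic gcd a^2−a+6.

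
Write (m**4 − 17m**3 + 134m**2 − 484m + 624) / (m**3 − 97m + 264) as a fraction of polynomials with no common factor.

(m**3 − 14m**2 + 92m − 208)/(m**2 + 3m − 88)

By polynomial division,
  m**4 − 17m**3 + 134m**2 − 484m + 624 = (m − 17)(m**3 − 97m + 264) + (231m**2 − 2397m + 5112)
  m**3 − 97m + 264 = ((1/231)m + 799/17787)(231m**2 − 2397m + 5112) + (−(67920/5929)m + 203760/5929)
  231m**2 − 2397m + 5112 = (−(456533/22640)m + 420959/2830)(−(67920/5929)m + 203760/5929) + (0)
Last nonzero remainder: −(67920/5929)m + 203760/5929. Dividing through by −67920/5929 gives the monic gcd m − 3.
Cancel m − 3 from numerator and denominator to get the reduced form.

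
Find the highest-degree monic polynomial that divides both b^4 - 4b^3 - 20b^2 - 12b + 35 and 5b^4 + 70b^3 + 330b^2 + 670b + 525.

Euclidean algorithm in ℚ[b]:
  b^4 - 4b^3 - 20b^2 - 12b + 35 = (1/5)(5b^4 + 70b^3 + 330b^2 + 670b + 525) + (-18b^3 - 86b^2 - 146b - 70)
  5b^4 + 70b^3 + 330b^2 + 670b + 525 = (-(5/18)b - 415/162)(-18b^3 - 86b^2 - 146b - 70) + ((5600/81)b^2 + (22400/81)b + 28000/81)
  -18b^3 - 86b^2 - 146b - 70 = (-(729/2800)b - 81/400)((5600/81)b^2 + (22400/81)b + 28000/81) + (0)
Last nonzero remainder: (5600/81)b^2 + (22400/81)b + 28000/81. Dividing through by 5600/81 gives the monic gcd b^2 + 4b + 5.

b^2 + 4b + 5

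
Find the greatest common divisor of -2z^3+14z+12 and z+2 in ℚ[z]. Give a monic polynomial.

By polynomial division,
  -2z^3+14z+12 = (-2z^2+4z+6)(z+2) + (0)
The last nonzero remainder z+2 is already monic.

z+2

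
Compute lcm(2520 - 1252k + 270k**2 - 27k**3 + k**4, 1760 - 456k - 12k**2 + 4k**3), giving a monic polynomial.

-110880 + 72728k - 18124k**2 + 1826k**3 + 37k**4 - 20k**5 + k**6

Repeated division with remainder:
  k**4 - 27k**3 + 270k**2 - 1252k + 2520 = ((1/4)k - 6)(4k**3 - 12k**2 - 456k + 1760) + (312k**2 - 4428k + 13080)
  4k**3 - 12k**2 - 456k + 1760 = ((1/78)k + 97/676)(312k**2 - 4428k + 13080) + ((1975/169)k - 19750/169)
  312k**2 - 4428k + 13080 = ((52728/1975)k - 221052/1975)((1975/169)k - 19750/169) + (0)
Last nonzero remainder: (1975/169)k - 19750/169. Dividing through by 1975/169 gives the monic gcd k - 10.
Then lcm(f, g) = f·g / gcd(f, g); expanding and making the result monic gives the answer.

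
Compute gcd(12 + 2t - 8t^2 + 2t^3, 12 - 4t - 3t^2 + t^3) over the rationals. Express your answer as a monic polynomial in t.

6 - 5t + t^2

By polynomial division,
  2t^3 - 8t^2 + 2t + 12 = (2)(t^3 - 3t^2 - 4t + 12) + (-2t^2 + 10t - 12)
  t^3 - 3t^2 - 4t + 12 = (-(1/2)t - 1)(-2t^2 + 10t - 12) + (0)
Last nonzero remainder: -2t^2 + 10t - 12. Dividing through by -2 gives the monic gcd t^2 - 5t + 6.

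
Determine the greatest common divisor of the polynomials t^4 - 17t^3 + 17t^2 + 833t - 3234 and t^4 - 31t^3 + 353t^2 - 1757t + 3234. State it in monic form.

t^3 - 24t^2 + 185t - 462

Apply the Euclidean algorithm:
  t^4 - 17t^3 + 17t^2 + 833t - 3234 = (t^4 - 31t^3 + 353t^2 - 1757t + 3234) + (14t^3 - 336t^2 + 2590t - 6468)
  t^4 - 31t^3 + 353t^2 - 1757t + 3234 = ((1/14)t - 1/2)(14t^3 - 336t^2 + 2590t - 6468) + (0)
Last nonzero remainder: 14t^3 - 336t^2 + 2590t - 6468. Dividing through by 14 gives the monic gcd t^3 - 24t^2 + 185t - 462.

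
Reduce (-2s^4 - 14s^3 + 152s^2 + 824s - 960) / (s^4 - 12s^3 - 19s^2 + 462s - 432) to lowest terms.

(-2s - 20)/(s - 9)

Repeated division with remainder:
  -2s^4 - 14s^3 + 152s^2 + 824s - 960 = (-2)(s^4 - 12s^3 - 19s^2 + 462s - 432) + (-38s^3 + 114s^2 + 1748s - 1824)
  s^4 - 12s^3 - 19s^2 + 462s - 432 = (-(1/38)s + 9/38)(-38s^3 + 114s^2 + 1748s - 1824) + (0)
Last nonzero remainder: -38s^3 + 114s^2 + 1748s - 1824. Dividing through by -38 gives the monic gcd s^3 - 3s^2 - 46s + 48.
Cancel s^3 - 3s^2 - 46s + 48 from numerator and denominator to get the reduced form.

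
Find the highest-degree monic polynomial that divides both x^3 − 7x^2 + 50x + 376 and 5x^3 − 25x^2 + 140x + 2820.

x^2 − 11x + 94

Euclidean algorithm in ℚ[x]:
  x^3 − 7x^2 + 50x + 376 = (1/5)(5x^3 − 25x^2 + 140x + 2820) + (−2x^2 + 22x − 188)
  5x^3 − 25x^2 + 140x + 2820 = (−(5/2)x − 15)(−2x^2 + 22x − 188) + (0)
Last nonzero remainder: −2x^2 + 22x − 188. Dividing through by −2 gives the monic gcd x^2 − 11x + 94.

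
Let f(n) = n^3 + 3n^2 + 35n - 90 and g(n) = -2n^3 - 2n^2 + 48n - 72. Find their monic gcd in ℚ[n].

n - 2

Apply the Euclidean algorithm:
  n^3 + 3n^2 + 35n - 90 = (-1/2)(-2n^3 - 2n^2 + 48n - 72) + (2n^2 + 59n - 126)
  -2n^3 - 2n^2 + 48n - 72 = (-n + 57/2)(2n^2 + 59n - 126) + (-(3519/2)n + 3519)
  2n^2 + 59n - 126 = (-(4/3519)n - 14/391)(-(3519/2)n + 3519) + (0)
Last nonzero remainder: -(3519/2)n + 3519. Dividing through by -3519/2 gives the monic gcd n - 2.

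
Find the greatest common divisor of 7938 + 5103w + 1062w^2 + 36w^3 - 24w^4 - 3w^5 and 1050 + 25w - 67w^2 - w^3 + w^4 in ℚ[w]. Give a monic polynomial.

Apply the Euclidean algorithm:
  -3w^5 - 24w^4 + 36w^3 + 1062w^2 + 5103w + 7938 = (-3w - 27)(w^4 - w^3 - 67w^2 + 25w + 1050) + (-192w^3 - 672w^2 + 8928w + 36288)
  w^4 - w^3 - 67w^2 + 25w + 1050 = (-(1/192)w + 3/128)(-192w^3 - 672w^2 + 8928w + 36288) + (-(19/4)w^2 + (19/4)w + 399/2)
  -192w^3 - 672w^2 + 8928w + 36288 = ((768/19)w + 3456/19)(-(19/4)w^2 + (19/4)w + 399/2) + (0)
Last nonzero remainder: -(19/4)w^2 + (19/4)w + 399/2. Dividing through by -19/4 gives the monic gcd w^2 - w - 42.

-42 - w + w^2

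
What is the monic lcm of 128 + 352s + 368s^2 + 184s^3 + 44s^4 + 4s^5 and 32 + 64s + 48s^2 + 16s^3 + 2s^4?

By polynomial division,
  4s^5 + 44s^4 + 184s^3 + 368s^2 + 352s + 128 = (2s + 6)(2s^4 + 16s^3 + 48s^2 + 64s + 32) + (-8s^3 - 48s^2 - 96s - 64)
  2s^4 + 16s^3 + 48s^2 + 64s + 32 = (-(1/4)s - 1/2)(-8s^3 - 48s^2 - 96s - 64) + (0)
Last nonzero remainder: -8s^3 - 48s^2 - 96s - 64. Dividing through by -8 gives the monic gcd s^3 + 6s^2 + 12s + 8.
Then lcm(f, g) = f·g / gcd(f, g); expanding and making the result monic gives the answer.

64 + 208s + 272s^2 + 184s^3 + 68s^4 + 13s^5 + s^6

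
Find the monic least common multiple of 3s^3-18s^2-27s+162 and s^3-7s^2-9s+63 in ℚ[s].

s^4-13s^3+33s^2+117s-378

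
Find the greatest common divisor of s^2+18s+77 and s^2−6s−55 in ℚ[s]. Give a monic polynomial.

1

Apply the Euclidean algorithm:
  s^2+18s+77 = (s^2−6s−55) + (24s+132)
  s^2−6s−55 = ((1/24)s−23/48)(24s+132) + (33/4)
  24s+132 = ((32/11)s+16)(33/4) + (0)
The last nonzero remainder is the constant 33/4, so the polynomials are coprime and gcd = 1.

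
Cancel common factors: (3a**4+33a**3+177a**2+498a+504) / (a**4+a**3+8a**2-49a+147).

(3a**2+18a+24)/(a**2-4a+7)

Apply the Euclidean algorithm:
  3a**4+33a**3+177a**2+498a+504 = (3)(a**4+a**3+8a**2-49a+147) + (30a**3+153a**2+645a+63)
  a**4+a**3+8a**2-49a+147 = ((1/30)a-41/300)(30a**3+153a**2+645a+63) + ((741/100)a**2+(741/20)a+15561/100)
  30a**3+153a**2+645a+63 = ((1000/247)a+100/247)((741/100)a**2+(741/20)a+15561/100) + (0)
Last nonzero remainder: (741/100)a**2+(741/20)a+15561/100. Dividing through by 741/100 gives the monic gcd a**2+5a+21.
Cancel a**2+5a+21 from numerator and denominator to get the reduced form.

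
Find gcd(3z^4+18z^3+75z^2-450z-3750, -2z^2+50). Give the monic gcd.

Repeated division with remainder:
  3z^4+18z^3+75z^2-450z-3750 = (-(3/2)z^2-9z-75)(-2z^2+50) + (0)
Last nonzero remainder: -2z^2+50. Dividing through by -2 gives the monic gcd z^2-25.

z^2-25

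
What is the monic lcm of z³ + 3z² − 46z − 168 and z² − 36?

Euclidean algorithm in ℚ[z]:
  z³ + 3z² − 46z − 168 = (z + 3)(z² − 36) + (−10z − 60)
  z² − 36 = (−(1/10)z + 3/5)(−10z − 60) + (0)
Last nonzero remainder: −10z − 60. Dividing through by −10 gives the monic gcd z + 6.
Then lcm(f, g) = f·g / gcd(f, g); expanding and making the result monic gives the answer.

z⁴ − 3z³ − 64z² + 108z + 1008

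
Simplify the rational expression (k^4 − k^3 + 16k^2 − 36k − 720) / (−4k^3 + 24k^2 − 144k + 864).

(−k^2 + k + 20)/(4k − 24)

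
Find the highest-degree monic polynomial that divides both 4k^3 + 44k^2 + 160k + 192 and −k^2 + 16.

k + 4

Apply the Euclidean algorithm:
  4k^3 + 44k^2 + 160k + 192 = (−4k − 44)(−k^2 + 16) + (224k + 896)
  −k^2 + 16 = (−(1/224)k + 1/56)(224k + 896) + (0)
Last nonzero remainder: 224k + 896. Dividing through by 224 gives the monic gcd k + 4.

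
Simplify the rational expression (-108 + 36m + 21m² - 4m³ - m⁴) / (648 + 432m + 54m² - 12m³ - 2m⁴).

(6 - 5m + m²)/(-36 - 6m + 2m²)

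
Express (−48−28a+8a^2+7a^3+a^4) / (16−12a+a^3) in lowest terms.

(6+5a+a^2)/(−2+a)

Repeated division with remainder:
  a^4+7a^3+8a^2−28a−48 = (a+7)(a^3−12a+16) + (20a^2+40a−160)
  a^3−12a+16 = ((1/20)a−1/10)(20a^2+40a−160) + (0)
Last nonzero remainder: 20a^2+40a−160. Dividing through by 20 gives the monic gcd a^2+2a−8.
Cancel a^2+2a−8 from numerator and denominator to get the reduced form.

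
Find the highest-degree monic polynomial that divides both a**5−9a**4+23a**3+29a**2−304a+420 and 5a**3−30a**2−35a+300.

Repeated division with remainder:
  a**5−9a**4+23a**3+29a**2−304a+420 = ((1/5)a**2−(3/5)a+12/5)(5a**3−30a**2−35a+300) + (20a**2−40a−300)
  5a**3−30a**2−35a+300 = ((1/4)a−1)(20a**2−40a−300) + (0)
Last nonzero remainder: 20a**2−40a−300. Dividing through by 20 gives the monic gcd a**2−2a−15.

a**2−2a−15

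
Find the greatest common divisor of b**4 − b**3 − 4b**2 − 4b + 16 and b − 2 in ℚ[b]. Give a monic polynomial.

Euclidean algorithm in ℚ[b]:
  b**4 − b**3 − 4b**2 − 4b + 16 = (b**3 + b**2 − 2b − 8)(b − 2) + (0)
The last nonzero remainder b − 2 is already monic.

b − 2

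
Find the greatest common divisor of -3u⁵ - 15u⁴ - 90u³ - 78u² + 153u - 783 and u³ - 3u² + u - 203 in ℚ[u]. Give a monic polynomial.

Repeated division with remainder:
  -3u⁵ - 15u⁴ - 90u³ - 78u² + 153u - 783 = (-3u² - 24u - 159)(u³ - 3u² + u - 203) + (-1140u² - 4560u - 33060)
  u³ - 3u² + u - 203 = (-(1/1140)u + 7/1140)(-1140u² - 4560u - 33060) + (0)
Last nonzero remainder: -1140u² - 4560u - 33060. Dividing through by -1140 gives the monic gcd u² + 4u + 29.

u² + 4u + 29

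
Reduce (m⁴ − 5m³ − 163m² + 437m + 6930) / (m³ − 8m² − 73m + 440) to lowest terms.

By polynomial division,
  m⁴ − 5m³ − 163m² + 437m + 6930 = (m + 3)(m³ − 8m² − 73m + 440) + (−66m² + 216m + 5610)
  m³ − 8m² − 73m + 440 = (−(1/66)m + 26/363)(−66m² + 216m + 5610) + (−(420/121)m + 420/11)
  −66m² + 216m + 5610 = ((1331/70)m + 2057/14)(−(420/121)m + 420/11) + (0)
Last nonzero remainder: −(420/121)m + 420/11. Dividing through by −420/121 gives the monic gcd m − 11.
Cancel m − 11 from numerator and denominator to get the reduced form.

(m³ + 6m² − 97m − 630)/(m² + 3m − 40)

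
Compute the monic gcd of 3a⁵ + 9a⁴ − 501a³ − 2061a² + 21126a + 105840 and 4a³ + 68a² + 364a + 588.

Apply the Euclidean algorithm:
  3a⁵ + 9a⁴ − 501a³ − 2061a² + 21126a + 105840 = ((3/4)a² − (21/2)a − 15)(4a³ + 68a² + 364a + 588) + (2340a² + 32760a + 114660)
  4a³ + 68a² + 364a + 588 = ((1/585)a + 1/195)(2340a² + 32760a + 114660) + (0)
Last nonzero remainder: 2340a² + 32760a + 114660. Dividing through by 2340 gives the monic gcd a² + 14a + 49.

a² + 14a + 49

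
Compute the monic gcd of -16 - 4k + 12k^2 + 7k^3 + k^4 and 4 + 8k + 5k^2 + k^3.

By polynomial division,
  k^4 + 7k^3 + 12k^2 - 4k - 16 = (k + 2)(k^3 + 5k^2 + 8k + 4) + (-6k^2 - 24k - 24)
  k^3 + 5k^2 + 8k + 4 = (-(1/6)k - 1/6)(-6k^2 - 24k - 24) + (0)
Last nonzero remainder: -6k^2 - 24k - 24. Dividing through by -6 gives the monic gcd k^2 + 4k + 4.

4 + 4k + k^2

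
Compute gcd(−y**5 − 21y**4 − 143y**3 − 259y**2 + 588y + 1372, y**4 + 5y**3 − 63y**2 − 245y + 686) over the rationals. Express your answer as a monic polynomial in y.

y**3 + 12y**2 + 21y − 98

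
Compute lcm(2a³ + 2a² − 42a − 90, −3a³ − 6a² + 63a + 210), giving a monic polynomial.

a⁵ + 8a⁴ − 178a² − 609a − 630

By polynomial division,
  2a³ + 2a² − 42a − 90 = (−2/3)(−3a³ − 6a² + 63a + 210) + (−2a² + 50)
  −3a³ − 6a² + 63a + 210 = ((3/2)a + 3)(−2a² + 50) + (−12a + 60)
  −2a² + 50 = ((1/6)a + 5/6)(−12a + 60) + (0)
Last nonzero remainder: −12a + 60. Dividing through by −12 gives the monic gcd a − 5.
Then lcm(f, g) = f·g / gcd(f, g); expanding and making the result monic gives the answer.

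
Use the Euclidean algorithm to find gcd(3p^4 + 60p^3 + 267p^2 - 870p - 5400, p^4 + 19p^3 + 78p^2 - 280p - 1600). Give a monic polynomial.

By polynomial division,
  3p^4 + 60p^3 + 267p^2 - 870p - 5400 = (3)(p^4 + 19p^3 + 78p^2 - 280p - 1600) + (3p^3 + 33p^2 - 30p - 600)
  p^4 + 19p^3 + 78p^2 - 280p - 1600 = ((1/3)p + 8/3)(3p^3 + 33p^2 - 30p - 600) + (0)
Last nonzero remainder: 3p^3 + 33p^2 - 30p - 600. Dividing through by 3 gives the monic gcd p^3 + 11p^2 - 10p - 200.

p^3 + 11p^2 - 10p - 200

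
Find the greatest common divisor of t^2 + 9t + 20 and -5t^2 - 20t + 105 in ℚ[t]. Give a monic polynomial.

1

By polynomial division,
  t^2 + 9t + 20 = (-1/5)(-5t^2 - 20t + 105) + (5t + 41)
  -5t^2 - 20t + 105 = (-t + 21/5)(5t + 41) + (-336/5)
  5t + 41 = (-(25/336)t - 205/336)(-336/5) + (0)
The last nonzero remainder is the constant -336/5, so the polynomials are coprime and gcd = 1.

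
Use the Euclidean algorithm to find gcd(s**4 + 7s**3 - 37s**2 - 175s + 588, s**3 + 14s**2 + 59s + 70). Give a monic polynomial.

Apply the Euclidean algorithm:
  s**4 + 7s**3 - 37s**2 - 175s + 588 = (s - 7)(s**3 + 14s**2 + 59s + 70) + (2s**2 + 168s + 1078)
  s**3 + 14s**2 + 59s + 70 = ((1/2)s - 35)(2s**2 + 168s + 1078) + (5400s + 37800)
  2s**2 + 168s + 1078 = ((1/2700)s + 77/2700)(5400s + 37800) + (0)
Last nonzero remainder: 5400s + 37800. Dividing through by 5400 gives the monic gcd s + 7.

s + 7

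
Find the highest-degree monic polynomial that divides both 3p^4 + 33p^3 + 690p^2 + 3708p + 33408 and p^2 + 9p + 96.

Repeated division with remainder:
  3p^4 + 33p^3 + 690p^2 + 3708p + 33408 = (3p^2 + 6p + 348)(p^2 + 9p + 96) + (0)
The last nonzero remainder p^2 + 9p + 96 is already monic.

p^2 + 9p + 96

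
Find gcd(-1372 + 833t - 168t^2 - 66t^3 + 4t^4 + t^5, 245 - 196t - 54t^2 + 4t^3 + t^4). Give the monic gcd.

Repeated division with remainder:
  t^5 + 4t^4 - 66t^3 - 168t^2 + 833t - 1372 = (t)(t^4 + 4t^3 - 54t^2 - 196t + 245) + (-12t^3 + 28t^2 + 588t - 1372)
  t^4 + 4t^3 - 54t^2 - 196t + 245 = (-(1/12)t - 19/36)(-12t^3 + 28t^2 + 588t - 1372) + ((88/9)t^2 - 4312/9)
  -12t^3 + 28t^2 + 588t - 1372 = (-(27/22)t + 63/22)((88/9)t^2 - 4312/9) + (0)
Last nonzero remainder: (88/9)t^2 - 4312/9. Dividing through by 88/9 gives the monic gcd t^2 - 49.

-49 + t^2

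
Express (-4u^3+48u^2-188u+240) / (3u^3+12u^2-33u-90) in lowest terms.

(-4u^2+36u-80)/(3u^2+21u+30)

Apply the Euclidean algorithm:
  -4u^3+48u^2-188u+240 = (-4/3)(3u^3+12u^2-33u-90) + (64u^2-232u+120)
  3u^3+12u^2-33u-90 = ((3/64)u+183/512)(64u^2-232u+120) + ((2835/64)u-8505/64)
  64u^2-232u+120 = ((4096/2835)u-512/567)((2835/64)u-8505/64) + (0)
Last nonzero remainder: (2835/64)u-8505/64. Dividing through by 2835/64 gives the monic gcd u-3.
Cancel u-3 from numerator and denominator to get the reduced form.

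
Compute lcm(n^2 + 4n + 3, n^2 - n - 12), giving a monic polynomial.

Euclidean algorithm in ℚ[n]:
  n^2 + 4n + 3 = (n^2 - n - 12) + (5n + 15)
  n^2 - n - 12 = ((1/5)n - 4/5)(5n + 15) + (0)
Last nonzero remainder: 5n + 15. Dividing through by 5 gives the monic gcd n + 3.
Then lcm(f, g) = f·g / gcd(f, g); expanding and making the result monic gives the answer.

n^3 - 13n - 12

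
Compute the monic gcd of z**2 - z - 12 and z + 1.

1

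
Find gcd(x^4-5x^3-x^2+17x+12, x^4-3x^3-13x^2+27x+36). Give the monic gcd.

Euclidean algorithm in ℚ[x]:
  x^4-5x^3-x^2+17x+12 = (x^4-3x^3-13x^2+27x+36) + (-2x^3+12x^2-10x-24)
  x^4-3x^3-13x^2+27x+36 = (-(1/2)x-3/2)(-2x^3+12x^2-10x-24) + (0)
Last nonzero remainder: -2x^3+12x^2-10x-24. Dividing through by -2 gives the monic gcd x^3-6x^2+5x+12.

x^3-6x^2+5x+12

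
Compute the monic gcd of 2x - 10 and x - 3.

1

Apply the Euclidean algorithm:
  2x - 10 = (2)(x - 3) + (-4)
  x - 3 = (-(1/4)x + 3/4)(-4) + (0)
The last nonzero remainder is the constant -4, so the polynomials are coprime and gcd = 1.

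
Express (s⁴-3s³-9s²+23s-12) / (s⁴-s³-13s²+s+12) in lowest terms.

By polynomial division,
  s⁴-3s³-9s²+23s-12 = (s⁴-s³-13s²+s+12) + (-2s³+4s²+22s-24)
  s⁴-s³-13s²+s+12 = (-(1/2)s-1/2)(-2s³+4s²+22s-24) + (0)
Last nonzero remainder: -2s³+4s²+22s-24. Dividing through by -2 gives the monic gcd s³-2s²-11s+12.
Cancel s³-2s²-11s+12 from numerator and denominator to get the reduced form.

(s-1)/(s+1)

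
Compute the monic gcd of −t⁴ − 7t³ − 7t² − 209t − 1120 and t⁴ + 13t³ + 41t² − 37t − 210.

By polynomial division,
  −t⁴ − 7t³ − 7t² − 209t − 1120 = (−1)(t⁴ + 13t³ + 41t² − 37t − 210) + (6t³ + 34t² − 246t − 1330)
  t⁴ + 13t³ + 41t² − 37t − 210 = ((1/6)t + 11/9)(6t³ + 34t² − 246t − 1330) + ((364/9)t² + (1456/3)t + 12740/9)
  6t³ + 34t² − 246t − 1330 = ((27/182)t − 171/182)((364/9)t² + (1456/3)t + 12740/9) + (0)
Last nonzero remainder: (364/9)t² + (1456/3)t + 12740/9. Dividing through by 364/9 gives the monic gcd t² + 12t + 35.

t² + 12t + 35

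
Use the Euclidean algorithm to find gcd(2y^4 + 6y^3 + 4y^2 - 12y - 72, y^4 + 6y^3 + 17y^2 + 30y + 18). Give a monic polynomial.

y^3 + 5y^2 + 12y + 18

Euclidean algorithm in ℚ[y]:
  2y^4 + 6y^3 + 4y^2 - 12y - 72 = (2)(y^4 + 6y^3 + 17y^2 + 30y + 18) + (-6y^3 - 30y^2 - 72y - 108)
  y^4 + 6y^3 + 17y^2 + 30y + 18 = (-(1/6)y - 1/6)(-6y^3 - 30y^2 - 72y - 108) + (0)
Last nonzero remainder: -6y^3 - 30y^2 - 72y - 108. Dividing through by -6 gives the monic gcd y^3 + 5y^2 + 12y + 18.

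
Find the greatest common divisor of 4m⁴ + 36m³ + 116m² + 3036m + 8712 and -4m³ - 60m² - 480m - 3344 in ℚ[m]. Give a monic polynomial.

Apply the Euclidean algorithm:
  4m⁴ + 36m³ + 116m² + 3036m + 8712 = (-m + 6)(-4m³ - 60m² - 480m - 3344) + (-4m² + 2572m + 28776)
  -4m³ - 60m² - 480m - 3344 = (m + 658)(-4m² + 2572m + 28776) + (-1721632m - 18937952)
  -4m² + 2572m + 28776 = ((1/430408)m - 327/215204)(-1721632m - 18937952) + (0)
Last nonzero remainder: -1721632m - 18937952. Dividing through by -1721632 gives the monic gcd m + 11.

m + 11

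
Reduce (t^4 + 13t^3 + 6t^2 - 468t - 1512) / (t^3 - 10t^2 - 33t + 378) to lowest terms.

Repeated division with remainder:
  t^4 + 13t^3 + 6t^2 - 468t - 1512 = (t + 23)(t^3 - 10t^2 - 33t + 378) + (269t^2 - 87t - 10206)
  t^3 - 10t^2 - 33t + 378 = ((1/269)t - 2603/72361)(269t^2 - 87t - 10206) + ((131040/72361)t + 786240/72361)
  269t^2 - 87t - 10206 = ((19465109/131040)t - 1953747/2080)((131040/72361)t + 786240/72361) + (0)
Last nonzero remainder: (131040/72361)t + 786240/72361. Dividing through by 131040/72361 gives the monic gcd t + 6.
Cancel t + 6 from numerator and denominator to get the reduced form.

(t^3 + 7t^2 - 36t - 252)/(t^2 - 16t + 63)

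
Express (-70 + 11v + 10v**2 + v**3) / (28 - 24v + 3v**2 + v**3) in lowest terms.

(5 + v)/(-2 + v)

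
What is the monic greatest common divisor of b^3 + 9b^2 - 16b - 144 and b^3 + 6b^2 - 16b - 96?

b^2 - 16

Repeated division with remainder:
  b^3 + 9b^2 - 16b - 144 = (b^3 + 6b^2 - 16b - 96) + (3b^2 - 48)
  b^3 + 6b^2 - 16b - 96 = ((1/3)b + 2)(3b^2 - 48) + (0)
Last nonzero remainder: 3b^2 - 48. Dividing through by 3 gives the monic gcd b^2 - 16.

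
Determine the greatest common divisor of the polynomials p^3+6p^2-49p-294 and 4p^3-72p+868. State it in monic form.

p+7

Apply the Euclidean algorithm:
  p^3+6p^2-49p-294 = (1/4)(4p^3-72p+868) + (6p^2-31p-511)
  4p^3-72p+868 = ((2/3)p+31/9)(6p^2-31p-511) + ((3379/9)p+23653/9)
  6p^2-31p-511 = ((54/3379)p-657/3379)((3379/9)p+23653/9) + (0)
Last nonzero remainder: (3379/9)p+23653/9. Dividing through by 3379/9 gives the monic gcd p+7.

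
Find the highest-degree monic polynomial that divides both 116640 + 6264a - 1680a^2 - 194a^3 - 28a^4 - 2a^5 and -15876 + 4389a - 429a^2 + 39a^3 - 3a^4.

108 + a + a^2

Repeated division with remainder:
  -2a^5 - 28a^4 - 194a^3 - 1680a^2 + 6264a + 116640 = ((2/3)a + 18)(-3a^4 + 39a^3 - 429a^2 + 4389a - 15876) + (-610a^3 + 3116a^2 - 62154a + 402408)
  -3a^4 + 39a^3 - 429a^2 + 4389a - 15876 = ((3/610)a - 7221/186050)(-610a^3 + 3116a^2 - 62154a + 402408) + (-(221952/93025)a^2 - (221952/93025)a - 23970816/93025)
  -610a^3 + 3116a^2 - 62154a + 402408 = ((28372625/110976)a - 57768525/36992)(-(221952/93025)a^2 - (221952/93025)a - 23970816/93025) + (0)
Last nonzero remainder: -(221952/93025)a^2 - (221952/93025)a - 23970816/93025. Dividing through by -221952/93025 gives the monic gcd a^2 + a + 108.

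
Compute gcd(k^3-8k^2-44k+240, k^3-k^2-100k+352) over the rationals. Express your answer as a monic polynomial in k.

k-4

Apply the Euclidean algorithm:
  k^3-8k^2-44k+240 = (k^3-k^2-100k+352) + (-7k^2+56k-112)
  k^3-k^2-100k+352 = (-(1/7)k-1)(-7k^2+56k-112) + (-60k+240)
  -7k^2+56k-112 = ((7/60)k-7/15)(-60k+240) + (0)
Last nonzero remainder: -60k+240. Dividing through by -60 gives the monic gcd k-4.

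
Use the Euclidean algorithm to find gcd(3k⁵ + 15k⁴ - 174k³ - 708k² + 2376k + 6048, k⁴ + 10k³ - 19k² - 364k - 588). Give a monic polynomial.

Repeated division with remainder:
  3k⁵ + 15k⁴ - 174k³ - 708k² + 2376k + 6048 = (3k - 15)(k⁴ + 10k³ - 19k² - 364k - 588) + (33k³ + 99k² - 1320k - 2772)
  k⁴ + 10k³ - 19k² - 364k - 588 = ((1/33)k + 7/33)(33k³ + 99k² - 1320k - 2772) + (0)
Last nonzero remainder: 33k³ + 99k² - 1320k - 2772. Dividing through by 33 gives the monic gcd k³ + 3k² - 40k - 84.

k³ + 3k² - 40k - 84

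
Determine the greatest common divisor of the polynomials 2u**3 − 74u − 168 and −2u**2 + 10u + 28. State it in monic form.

u − 7

Euclidean algorithm in ℚ[u]:
  2u**3 − 74u − 168 = (−u − 5)(−2u**2 + 10u + 28) + (4u − 28)
  −2u**2 + 10u + 28 = (−(1/2)u − 1)(4u − 28) + (0)
Last nonzero remainder: 4u − 28. Dividing through by 4 gives the monic gcd u − 7.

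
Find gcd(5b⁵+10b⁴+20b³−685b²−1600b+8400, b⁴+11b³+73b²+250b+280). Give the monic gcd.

b³+9b²+55b+140

By polynomial division,
  5b⁵+10b⁴+20b³−685b²−1600b+8400 = (5b−45)(b⁴+11b³+73b²+250b+280) + (150b³+1350b²+8250b+21000)
  b⁴+11b³+73b²+250b+280 = ((1/150)b+1/75)(150b³+1350b²+8250b+21000) + (0)
Last nonzero remainder: 150b³+1350b²+8250b+21000. Dividing through by 150 gives the monic gcd b³+9b²+55b+140.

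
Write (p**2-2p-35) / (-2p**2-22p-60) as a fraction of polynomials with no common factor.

By polynomial division,
  p**2-2p-35 = (-1/2)(-2p**2-22p-60) + (-13p-65)
  -2p**2-22p-60 = ((2/13)p+12/13)(-13p-65) + (0)
Last nonzero remainder: -13p-65. Dividing through by -13 gives the monic gcd p+5.
Cancel p+5 from numerator and denominator to get the reduced form.

(-p+7)/(2p+12)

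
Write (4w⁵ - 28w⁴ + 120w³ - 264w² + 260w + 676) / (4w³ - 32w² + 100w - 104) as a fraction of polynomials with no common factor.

(w³ - w² + 11w + 13)/(w - 2)

By polynomial division,
  4w⁵ - 28w⁴ + 120w³ - 264w² + 260w + 676 = (w² + w + 13)(4w³ - 32w² + 100w - 104) + (156w² - 936w + 2028)
  4w³ - 32w² + 100w - 104 = ((1/39)w - 2/39)(156w² - 936w + 2028) + (0)
Last nonzero remainder: 156w² - 936w + 2028. Dividing through by 156 gives the monic gcd w² - 6w + 13.
Cancel w² - 6w + 13 from numerator and denominator to get the reduced form.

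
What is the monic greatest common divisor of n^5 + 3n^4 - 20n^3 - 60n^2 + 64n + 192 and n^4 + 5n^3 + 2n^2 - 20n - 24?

n^3 + 3n^2 - 4n - 12

By polynomial division,
  n^5 + 3n^4 - 20n^3 - 60n^2 + 64n + 192 = (n - 2)(n^4 + 5n^3 + 2n^2 - 20n - 24) + (-12n^3 - 36n^2 + 48n + 144)
  n^4 + 5n^3 + 2n^2 - 20n - 24 = (-(1/12)n - 1/6)(-12n^3 - 36n^2 + 48n + 144) + (0)
Last nonzero remainder: -12n^3 - 36n^2 + 48n + 144. Dividing through by -12 gives the monic gcd n^3 + 3n^2 - 4n - 12.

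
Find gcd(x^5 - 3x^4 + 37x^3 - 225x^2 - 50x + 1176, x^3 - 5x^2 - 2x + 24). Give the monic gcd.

Repeated division with remainder:
  x^5 - 3x^4 + 37x^3 - 225x^2 - 50x + 1176 = (x^2 + 2x + 49)(x^3 - 5x^2 - 2x + 24) + (0)
The last nonzero remainder x^3 - 5x^2 - 2x + 24 is already monic.

x^3 - 5x^2 - 2x + 24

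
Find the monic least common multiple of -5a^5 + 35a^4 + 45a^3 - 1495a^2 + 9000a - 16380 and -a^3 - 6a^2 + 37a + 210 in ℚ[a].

a^6 - 2a^5 - 44a^4 + 254a^3 - 305a^2 - 5724a + 16380

Apply the Euclidean algorithm:
  -5a^5 + 35a^4 + 45a^3 - 1495a^2 + 9000a - 16380 = (5a^2 - 65a + 530)(-a^3 - 6a^2 + 37a + 210) + (3040a^2 + 3040a - 127680)
  -a^3 - 6a^2 + 37a + 210 = (-(1/3040)a - 1/608)(3040a^2 + 3040a - 127680) + (0)
Last nonzero remainder: 3040a^2 + 3040a - 127680. Dividing through by 3040 gives the monic gcd a^2 + a - 42.
Then lcm(f, g) = f·g / gcd(f, g); expanding and making the result monic gives the answer.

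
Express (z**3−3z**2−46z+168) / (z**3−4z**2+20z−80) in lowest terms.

(z**2+z−42)/(z**2+20)

Euclidean algorithm in ℚ[z]:
  z**3−3z**2−46z+168 = (z**3−4z**2+20z−80) + (z**2−66z+248)
  z**3−4z**2+20z−80 = (z+62)(z**2−66z+248) + (3864z−15456)
  z**2−66z+248 = ((1/3864)z−31/1932)(3864z−15456) + (0)
Last nonzero remainder: 3864z−15456. Dividing through by 3864 gives the monic gcd z−4.
Cancel z−4 from numerator and denominator to get the reduced form.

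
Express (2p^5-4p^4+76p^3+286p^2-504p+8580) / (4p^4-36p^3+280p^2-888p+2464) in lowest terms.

Apply the Euclidean algorithm:
  2p^5-4p^4+76p^3+286p^2-504p+8580 = ((1/2)p+7/2)(4p^4-36p^3+280p^2-888p+2464) + (62p^3-250p^2+1372p-44)
  4p^4-36p^3+280p^2-888p+2464 = ((2/31)p-308/961)(62p^3-250p^2+1372p-44) + ((107016/961)p^2-(428064/961)p+2354352/961)
  62p^3-250p^2+1372p-44 = ((29791/53508)p-961/53508)((107016/961)p^2-(428064/961)p+2354352/961) + (0)
Last nonzero remainder: (107016/961)p^2-(428064/961)p+2354352/961. Dividing through by 107016/961 gives the monic gcd p^2-4p+22.
Cancel p^2-4p+22 from numerator and denominator to get the reduced form.

(p^3+2p^2+24p+195)/(2p^2-10p+56)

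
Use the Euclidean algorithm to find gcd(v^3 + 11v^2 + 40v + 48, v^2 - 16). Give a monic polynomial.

v + 4

By polynomial division,
  v^3 + 11v^2 + 40v + 48 = (v + 11)(v^2 - 16) + (56v + 224)
  v^2 - 16 = ((1/56)v - 1/14)(56v + 224) + (0)
Last nonzero remainder: 56v + 224. Dividing through by 56 gives the monic gcd v + 4.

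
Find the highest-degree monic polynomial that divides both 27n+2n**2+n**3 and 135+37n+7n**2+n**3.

27+2n+n**2

By polynomial division,
  n**3+2n**2+27n = (n**3+7n**2+37n+135) + (−5n**2−10n−135)
  n**3+7n**2+37n+135 = (−(1/5)n−1)(−5n**2−10n−135) + (0)
Last nonzero remainder: −5n**2−10n−135. Dividing through by −5 gives the monic gcd n**2+2n+27.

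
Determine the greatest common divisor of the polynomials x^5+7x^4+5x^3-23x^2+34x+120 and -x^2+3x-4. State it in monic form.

x^2-3x+4

Repeated division with remainder:
  x^5+7x^4+5x^3-23x^2+34x+120 = (-x^3-10x^2-31x-30)(-x^2+3x-4) + (0)
Last nonzero remainder: -x^2+3x-4. Dividing through by -1 gives the monic gcd x^2-3x+4.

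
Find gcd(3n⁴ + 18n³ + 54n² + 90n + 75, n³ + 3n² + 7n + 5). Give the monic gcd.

Euclidean algorithm in ℚ[n]:
  3n⁴ + 18n³ + 54n² + 90n + 75 = (3n + 9)(n³ + 3n² + 7n + 5) + (6n² + 12n + 30)
  n³ + 3n² + 7n + 5 = ((1/6)n + 1/6)(6n² + 12n + 30) + (0)
Last nonzero remainder: 6n² + 12n + 30. Dividing through by 6 gives the monic gcd n² + 2n + 5.

n² + 2n + 5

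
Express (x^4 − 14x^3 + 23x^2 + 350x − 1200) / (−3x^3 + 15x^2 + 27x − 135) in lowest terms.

(−x^3 + 9x^2 + 22x − 240)/(3x^2 − 27)

Repeated division with remainder:
  x^4 − 14x^3 + 23x^2 + 350x − 1200 = (−(1/3)x + 3)(−3x^3 + 15x^2 + 27x − 135) + (−13x^2 + 224x − 795)
  −3x^3 + 15x^2 + 27x − 135 = ((3/13)x + 477/169)(−13x^2 + 224x − 795) + (−(71280/169)x + 356400/169)
  −13x^2 + 224x − 795 = ((2197/71280)x − 8957/23760)(−(71280/169)x + 356400/169) + (0)
Last nonzero remainder: −(71280/169)x + 356400/169. Dividing through by −71280/169 gives the monic gcd x − 5.
Cancel x − 5 from numerator and denominator to get the reduced form.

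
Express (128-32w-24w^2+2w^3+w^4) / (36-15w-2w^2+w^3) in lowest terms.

Euclidean algorithm in ℚ[w]:
  w^4+2w^3-24w^2-32w+128 = (w+4)(w^3-2w^2-15w+36) + (-w^2-8w-16)
  w^3-2w^2-15w+36 = (-w+10)(-w^2-8w-16) + (49w+196)
  -w^2-8w-16 = (-(1/49)w-4/49)(49w+196) + (0)
Last nonzero remainder: 49w+196. Dividing through by 49 gives the monic gcd w+4.
Cancel w+4 from numerator and denominator to get the reduced form.

(32-16w-2w^2+w^3)/(9-6w+w^2)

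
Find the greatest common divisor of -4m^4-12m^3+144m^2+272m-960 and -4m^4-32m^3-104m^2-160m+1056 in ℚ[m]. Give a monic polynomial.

Apply the Euclidean algorithm:
  -4m^4-12m^3+144m^2+272m-960 = (-4m^4-32m^3-104m^2-160m+1056) + (20m^3+248m^2+432m-2016)
  -4m^4-32m^3-104m^2-160m+1056 = (-(1/5)m+22/25)(20m^3+248m^2+432m-2016) + (-(5896/25)m^2-(23584/25)m+70752/25)
  20m^3+248m^2+432m-2016 = (-(125/1474)m-525/737)(-(5896/25)m^2-(23584/25)m+70752/25) + (0)
Last nonzero remainder: -(5896/25)m^2-(23584/25)m+70752/25. Dividing through by -5896/25 gives the monic gcd m^2+4m-12.

m^2+4m-12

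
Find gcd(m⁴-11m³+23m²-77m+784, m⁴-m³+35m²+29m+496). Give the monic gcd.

m²+3m+16

Apply the Euclidean algorithm:
  m⁴-11m³+23m²-77m+784 = (m⁴-m³+35m²+29m+496) + (-10m³-12m²-106m+288)
  m⁴-m³+35m²+29m+496 = (-(1/10)m+11/50)(-10m³-12m²-106m+288) + ((676/25)m²+(2028/25)m+10816/25)
  -10m³-12m²-106m+288 = (-(125/338)m+225/338)((676/25)m²+(2028/25)m+10816/25) + (0)
Last nonzero remainder: (676/25)m²+(2028/25)m+10816/25. Dividing through by 676/25 gives the monic gcd m²+3m+16.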